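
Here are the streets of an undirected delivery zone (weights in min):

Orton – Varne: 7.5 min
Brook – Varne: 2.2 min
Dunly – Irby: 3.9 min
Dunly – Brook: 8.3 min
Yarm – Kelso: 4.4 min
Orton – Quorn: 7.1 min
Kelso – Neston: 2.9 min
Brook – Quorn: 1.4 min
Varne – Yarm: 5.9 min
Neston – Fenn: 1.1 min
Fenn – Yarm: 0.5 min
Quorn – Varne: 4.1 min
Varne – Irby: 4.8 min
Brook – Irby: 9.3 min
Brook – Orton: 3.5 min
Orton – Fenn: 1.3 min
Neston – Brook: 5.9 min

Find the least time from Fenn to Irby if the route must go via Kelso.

19.1 min

Best Fenn to Kelso: Fenn → Neston → Kelso costing 4
Shortest Kelso→Irby: Kelso → Yarm → Varne → Irby = 15.1
Total via Kelso: 4 + 15.1 = 19.1 min.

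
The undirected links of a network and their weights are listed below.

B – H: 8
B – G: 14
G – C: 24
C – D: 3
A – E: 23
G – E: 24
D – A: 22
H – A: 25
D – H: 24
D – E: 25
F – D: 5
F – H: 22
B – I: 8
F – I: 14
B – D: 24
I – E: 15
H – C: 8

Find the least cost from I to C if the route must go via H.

Best I to H: I → B → H costing 16
Shortest H→C: H → C = 8
Total via H: 16 + 8 = 24.

24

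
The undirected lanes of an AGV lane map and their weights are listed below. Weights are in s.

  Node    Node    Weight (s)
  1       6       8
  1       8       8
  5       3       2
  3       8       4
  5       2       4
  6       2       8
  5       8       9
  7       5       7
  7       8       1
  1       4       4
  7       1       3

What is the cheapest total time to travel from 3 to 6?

Candidate routes:
3 → 8 → 7 → 1 → 6: 4+1+3+8 = 16
3 → 5 → 2 → 6: 2+4+8 = 14
Cheapest is 3 → 5 → 2 → 6 at 14 s.

14 s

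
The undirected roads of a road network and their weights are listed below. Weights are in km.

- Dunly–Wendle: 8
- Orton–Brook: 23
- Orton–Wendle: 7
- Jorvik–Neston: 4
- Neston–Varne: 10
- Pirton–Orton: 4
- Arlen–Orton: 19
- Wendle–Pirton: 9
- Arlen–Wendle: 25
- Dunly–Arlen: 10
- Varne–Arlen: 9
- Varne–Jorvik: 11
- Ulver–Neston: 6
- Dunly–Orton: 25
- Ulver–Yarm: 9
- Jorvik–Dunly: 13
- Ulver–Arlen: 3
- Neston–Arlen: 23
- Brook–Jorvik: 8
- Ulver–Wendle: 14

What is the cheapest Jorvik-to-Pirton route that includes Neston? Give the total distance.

Shortest Jorvik→Neston: Jorvik–Neston = 4
Shortest Neston→Pirton: Neston–Ulver–Wendle–Pirton = 29
Total via Neston: 4 + 29 = 33 km.

33 km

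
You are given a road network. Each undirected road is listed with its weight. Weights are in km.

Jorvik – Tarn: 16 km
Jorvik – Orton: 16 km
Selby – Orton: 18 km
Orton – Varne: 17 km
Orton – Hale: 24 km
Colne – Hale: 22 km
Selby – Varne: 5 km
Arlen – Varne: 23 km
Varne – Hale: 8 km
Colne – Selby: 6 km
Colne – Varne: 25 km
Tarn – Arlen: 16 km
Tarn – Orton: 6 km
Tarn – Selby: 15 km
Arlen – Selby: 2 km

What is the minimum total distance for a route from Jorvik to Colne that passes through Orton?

Shortest Jorvik→Orton: Jorvik–Orton = 16
Best Orton to Colne: Orton–Selby–Colne costing 24
Total via Orton: 16 + 24 = 40 km.

40 km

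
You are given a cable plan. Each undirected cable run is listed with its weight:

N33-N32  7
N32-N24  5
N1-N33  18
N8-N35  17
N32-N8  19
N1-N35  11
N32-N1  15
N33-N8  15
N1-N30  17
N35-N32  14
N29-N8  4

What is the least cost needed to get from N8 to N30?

45

Enumerating some paths:
N8 → N33 → N1 → N30: 15+18+17 = 50
N8 → N32 → N1 → N30: 19+15+17 = 51
N8 → N35 → N1 → N30: 17+11+17 = 45
N8 → N33 → N32 → N1 → N30: 15+7+15+17 = 54
Cheapest is N8 → N35 → N1 → N30 at 45.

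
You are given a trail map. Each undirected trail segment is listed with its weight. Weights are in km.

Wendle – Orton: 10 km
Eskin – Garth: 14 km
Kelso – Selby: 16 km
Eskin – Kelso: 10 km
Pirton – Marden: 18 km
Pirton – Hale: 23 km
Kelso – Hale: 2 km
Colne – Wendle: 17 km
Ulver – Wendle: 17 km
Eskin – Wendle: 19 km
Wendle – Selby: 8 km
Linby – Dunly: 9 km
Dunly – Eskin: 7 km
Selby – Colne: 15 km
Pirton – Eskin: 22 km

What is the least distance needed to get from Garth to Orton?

43 km

Candidate routes:
Garth - Eskin - Kelso - Selby - Colne - Wendle - Orton: 14+10+16+15+17+10 = 82
Garth - Eskin - Wendle - Orton: 14+19+10 = 43
Garth - Eskin - Kelso - Selby - Wendle - Orton: 14+10+16+8+10 = 58
Garth - Eskin - Pirton - Hale - Kelso - Selby - Wendle - Orton: 14+22+23+2+16+8+10 = 95
Cheapest is Garth - Eskin - Wendle - Orton at 43 km.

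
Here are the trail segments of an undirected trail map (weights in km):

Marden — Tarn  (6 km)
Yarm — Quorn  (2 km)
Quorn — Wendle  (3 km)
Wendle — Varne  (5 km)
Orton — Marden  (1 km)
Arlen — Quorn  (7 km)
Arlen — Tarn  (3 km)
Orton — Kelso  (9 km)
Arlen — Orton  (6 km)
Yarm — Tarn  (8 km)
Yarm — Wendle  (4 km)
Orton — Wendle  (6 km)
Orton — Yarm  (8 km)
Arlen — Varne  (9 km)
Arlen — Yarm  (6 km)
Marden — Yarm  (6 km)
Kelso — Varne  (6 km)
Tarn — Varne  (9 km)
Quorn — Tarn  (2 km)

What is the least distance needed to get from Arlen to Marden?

Settle nodes by increasing distance from Arlen:
Arlen: 0
Tarn: 3  (via Arlen)
Quorn: 5  (via Tarn)
Yarm: 6  (via Arlen)
Orton: 6  (via Arlen)
Marden: 7  (via Orton)
Shortest route: Arlen → Orton → Marden = 7 km.

7 km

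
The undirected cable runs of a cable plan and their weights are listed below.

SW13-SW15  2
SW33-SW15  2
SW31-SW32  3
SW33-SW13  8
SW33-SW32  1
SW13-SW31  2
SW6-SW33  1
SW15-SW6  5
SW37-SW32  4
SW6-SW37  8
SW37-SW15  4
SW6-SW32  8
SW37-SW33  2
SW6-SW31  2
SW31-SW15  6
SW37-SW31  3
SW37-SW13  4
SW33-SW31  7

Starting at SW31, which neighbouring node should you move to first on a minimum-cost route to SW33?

SW6

Compare a few routes:
SW31 → SW37 → SW33: 3+2 = 5
SW31 → SW6 → SW33: 2+1 = 3
SW31 → SW32 → SW33: 3+1 = 4
SW31 → SW13 → SW15 → SW33: 2+2+2 = 6
Cheapest is SW31 → SW6 → SW33 at 3.
So from SW31 the first move is to SW6.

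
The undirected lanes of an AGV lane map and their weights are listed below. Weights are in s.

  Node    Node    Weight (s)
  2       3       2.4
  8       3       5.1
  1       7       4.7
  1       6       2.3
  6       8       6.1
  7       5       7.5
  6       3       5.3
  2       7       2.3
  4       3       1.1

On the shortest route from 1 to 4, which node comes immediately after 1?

Candidate routes:
1–6–3–4: 2.3+5.3+1.1 = 8.7
1–7–2–3–4: 4.7+2.3+2.4+1.1 = 10.5
Cheapest is 1–6–3–4 at 8.7 s.
So from 1 the first move is to 6.

6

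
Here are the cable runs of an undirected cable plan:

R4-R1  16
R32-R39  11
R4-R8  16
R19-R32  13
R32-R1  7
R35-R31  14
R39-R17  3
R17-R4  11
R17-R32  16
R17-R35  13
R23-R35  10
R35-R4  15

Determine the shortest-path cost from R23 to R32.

37

Settle nodes by increasing distance from R23:
R23: 0
R35: 10  (via R23)
R17: 23  (via R35)
R31: 24  (via R35)
R4: 25  (via R35)
R39: 26  (via R17)
R32: 37  (via R39)
Shortest route: R23 → R35 → R17 → R39 → R32 = 37.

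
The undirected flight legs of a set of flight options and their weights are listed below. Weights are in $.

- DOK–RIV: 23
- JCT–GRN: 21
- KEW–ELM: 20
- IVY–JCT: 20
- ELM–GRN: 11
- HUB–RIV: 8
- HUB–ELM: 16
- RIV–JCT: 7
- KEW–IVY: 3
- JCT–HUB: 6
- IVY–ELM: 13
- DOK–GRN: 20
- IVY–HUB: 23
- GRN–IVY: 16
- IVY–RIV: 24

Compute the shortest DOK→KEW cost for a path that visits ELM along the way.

$47

Best DOK to ELM: DOK → GRN → ELM costing 31
Shortest ELM→KEW: ELM → IVY → KEW = 16
Total via ELM: 31 + 16 = $47.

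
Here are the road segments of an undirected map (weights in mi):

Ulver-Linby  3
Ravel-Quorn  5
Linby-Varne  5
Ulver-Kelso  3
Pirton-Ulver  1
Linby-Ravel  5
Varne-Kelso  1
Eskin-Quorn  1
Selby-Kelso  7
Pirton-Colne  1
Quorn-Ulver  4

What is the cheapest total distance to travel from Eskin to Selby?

15 mi

Enumerating some paths:
Eskin–Quorn–Ulver–Kelso–Selby: 1+4+3+7 = 15
Eskin–Quorn–Ulver–Linby–Varne–Kelso–Selby: 1+4+3+5+1+7 = 21
Eskin–Quorn–Ravel–Linby–Ulver–Kelso–Selby: 1+5+5+3+3+7 = 24
Eskin–Quorn–Ravel–Linby–Varne–Kelso–Selby: 1+5+5+5+1+7 = 24
Cheapest is Eskin–Quorn–Ulver–Kelso–Selby at 15 mi.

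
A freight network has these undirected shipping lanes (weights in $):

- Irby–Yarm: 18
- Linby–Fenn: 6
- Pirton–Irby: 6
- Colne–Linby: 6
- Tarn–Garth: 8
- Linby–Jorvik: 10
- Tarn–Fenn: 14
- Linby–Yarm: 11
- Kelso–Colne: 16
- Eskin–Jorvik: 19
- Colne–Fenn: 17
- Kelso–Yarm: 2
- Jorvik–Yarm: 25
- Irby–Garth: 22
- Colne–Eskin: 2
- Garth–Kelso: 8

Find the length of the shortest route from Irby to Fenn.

$35

Enumerating some paths:
Irby - Garth - Tarn - Fenn: 22+8+14 = 44
Irby - Yarm - Linby - Fenn: 18+11+6 = 35
Irby - Yarm - Kelso - Colne - Linby - Fenn: 18+2+16+6+6 = 48
The minimum is $35 via Irby - Yarm - Linby - Fenn.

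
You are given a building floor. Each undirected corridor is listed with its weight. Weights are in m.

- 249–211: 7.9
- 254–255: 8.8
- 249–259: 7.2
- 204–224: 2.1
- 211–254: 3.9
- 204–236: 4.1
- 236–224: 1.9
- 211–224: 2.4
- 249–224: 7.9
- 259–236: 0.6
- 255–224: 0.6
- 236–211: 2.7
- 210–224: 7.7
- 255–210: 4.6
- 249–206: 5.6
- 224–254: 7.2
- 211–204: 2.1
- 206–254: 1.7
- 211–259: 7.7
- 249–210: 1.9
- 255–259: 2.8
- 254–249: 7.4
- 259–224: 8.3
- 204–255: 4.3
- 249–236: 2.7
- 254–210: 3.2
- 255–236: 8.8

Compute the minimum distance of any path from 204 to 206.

7.7 m

Candidate routes:
204 → 211 → 254 → 206: 2.1+3.9+1.7 = 7.7
204 → 224 → 254 → 206: 2.1+7.2+1.7 = 11
204 → 224 → 211 → 254 → 206: 2.1+2.4+3.9+1.7 = 10.1
Cheapest is 204 → 211 → 254 → 206 at 7.7 m.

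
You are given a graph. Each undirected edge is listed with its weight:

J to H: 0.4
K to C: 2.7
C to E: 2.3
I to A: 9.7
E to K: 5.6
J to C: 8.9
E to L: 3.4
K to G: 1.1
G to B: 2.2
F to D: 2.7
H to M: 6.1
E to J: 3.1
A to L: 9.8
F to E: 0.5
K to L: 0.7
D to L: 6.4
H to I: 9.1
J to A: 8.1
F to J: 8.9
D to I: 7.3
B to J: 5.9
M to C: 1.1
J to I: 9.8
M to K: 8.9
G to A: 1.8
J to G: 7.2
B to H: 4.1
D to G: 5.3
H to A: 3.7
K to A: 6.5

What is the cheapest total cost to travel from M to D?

Enumerating some paths:
M - C - E - F - D: 1.1+2.3+0.5+2.7 = 6.6
M - C - K - G - D: 1.1+2.7+1.1+5.3 = 10.2
The minimum is 6.6 via M - C - E - F - D.

6.6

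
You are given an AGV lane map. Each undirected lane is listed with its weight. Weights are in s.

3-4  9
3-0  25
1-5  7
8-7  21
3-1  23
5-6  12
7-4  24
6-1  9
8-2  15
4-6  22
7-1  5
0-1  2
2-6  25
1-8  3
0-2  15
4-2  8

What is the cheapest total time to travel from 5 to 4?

32 s

Candidate routes:
5–1–8–2–4: 7+3+15+8 = 33
5–6–4: 12+22 = 34
5–1–0–2–4: 7+2+15+8 = 32
The minimum is 32 s via 5–1–0–2–4.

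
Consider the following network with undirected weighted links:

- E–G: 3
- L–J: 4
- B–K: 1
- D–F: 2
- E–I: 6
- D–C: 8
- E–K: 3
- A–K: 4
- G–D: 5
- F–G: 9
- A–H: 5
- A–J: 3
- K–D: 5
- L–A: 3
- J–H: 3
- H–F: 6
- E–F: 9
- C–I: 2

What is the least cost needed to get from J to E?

Enumerating some paths:
J–H–A–K–E: 3+5+4+3 = 15
J–L–A–K–E: 4+3+4+3 = 14
J–A–K–E: 3+4+3 = 10
The minimum is 10 via J–A–K–E.

10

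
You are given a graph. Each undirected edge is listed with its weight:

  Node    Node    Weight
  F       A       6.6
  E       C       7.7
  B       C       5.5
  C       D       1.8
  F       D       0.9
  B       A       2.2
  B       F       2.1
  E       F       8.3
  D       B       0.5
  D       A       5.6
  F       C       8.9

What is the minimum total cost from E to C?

7.7

Compare a few routes:
E–C: 7.7 = 7.7
E–F–B–D–C: 8.3+2.1+0.5+1.8 = 12.7
E–F–D–C: 8.3+0.9+1.8 = 11
The minimum is 7.7 via E–C.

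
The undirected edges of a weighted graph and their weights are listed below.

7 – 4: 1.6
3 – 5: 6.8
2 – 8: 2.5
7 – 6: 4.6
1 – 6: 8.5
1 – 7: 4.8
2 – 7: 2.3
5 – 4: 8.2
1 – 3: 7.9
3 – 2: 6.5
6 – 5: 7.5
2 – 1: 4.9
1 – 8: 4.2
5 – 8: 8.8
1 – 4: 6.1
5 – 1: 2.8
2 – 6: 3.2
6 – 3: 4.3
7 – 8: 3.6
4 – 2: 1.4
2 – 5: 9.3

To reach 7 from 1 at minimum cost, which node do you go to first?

Candidate routes:
1 - 4 - 7: 6.1+1.6 = 7.7
1 - 7: 4.8 = 4.8
1 - 2 - 7: 4.9+2.3 = 7.2
The minimum is 4.8 via 1 - 7.
So from 1 the first move is to 7.

7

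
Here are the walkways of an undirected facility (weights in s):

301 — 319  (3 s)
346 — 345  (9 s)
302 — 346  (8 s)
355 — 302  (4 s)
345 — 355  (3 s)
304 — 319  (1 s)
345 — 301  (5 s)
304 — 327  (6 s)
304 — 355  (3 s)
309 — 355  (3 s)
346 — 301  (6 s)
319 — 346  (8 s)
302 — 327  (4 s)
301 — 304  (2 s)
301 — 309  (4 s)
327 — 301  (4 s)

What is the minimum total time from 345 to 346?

Running Dijkstra from 345:
345: 0
355: 3  (via 345)
301: 5  (via 345)
304: 6  (via 355)
309: 6  (via 355)
302: 7  (via 355)
319: 7  (via 304)
346: 9  (via 345)
Shortest route: 345–346 = 9 s.

9 s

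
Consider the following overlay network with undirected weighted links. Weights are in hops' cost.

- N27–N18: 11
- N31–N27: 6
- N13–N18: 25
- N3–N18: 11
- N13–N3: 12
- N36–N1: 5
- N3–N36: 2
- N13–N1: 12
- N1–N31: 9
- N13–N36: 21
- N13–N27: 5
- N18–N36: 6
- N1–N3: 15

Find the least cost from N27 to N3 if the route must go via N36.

Best N27 to N36: N27–N18–N36 costing 17
Shortest N36→N3: N36–N3 = 2
Total via N36: 17 + 2 = 19 hops' cost.

19 hops' cost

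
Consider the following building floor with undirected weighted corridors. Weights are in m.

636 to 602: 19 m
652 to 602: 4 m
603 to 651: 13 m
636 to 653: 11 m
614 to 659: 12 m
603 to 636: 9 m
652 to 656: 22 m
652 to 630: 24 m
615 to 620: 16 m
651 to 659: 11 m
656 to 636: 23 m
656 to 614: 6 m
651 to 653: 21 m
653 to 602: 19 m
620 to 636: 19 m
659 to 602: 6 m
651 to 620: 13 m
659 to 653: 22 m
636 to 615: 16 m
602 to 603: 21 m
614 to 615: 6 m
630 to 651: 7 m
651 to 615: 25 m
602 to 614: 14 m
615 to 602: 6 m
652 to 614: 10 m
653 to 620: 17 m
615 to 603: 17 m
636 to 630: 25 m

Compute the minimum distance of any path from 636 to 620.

Shortest distances from 636:
636: 0
603: 9  (via 636)
653: 11  (via 636)
615: 16  (via 636)
602: 19  (via 636)
620: 19  (via 636)
Shortest route: 636 → 620 = 19 m.

19 m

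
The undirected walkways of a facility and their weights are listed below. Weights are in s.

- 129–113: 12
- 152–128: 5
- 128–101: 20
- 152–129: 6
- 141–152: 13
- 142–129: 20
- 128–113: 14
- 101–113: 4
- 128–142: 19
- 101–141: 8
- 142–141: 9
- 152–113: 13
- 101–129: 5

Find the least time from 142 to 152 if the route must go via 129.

Best 142 to 129: 142 → 129 costing 20
Shortest 129→152: 129 → 152 = 6
Total via 129: 20 + 6 = 26 s.

26 s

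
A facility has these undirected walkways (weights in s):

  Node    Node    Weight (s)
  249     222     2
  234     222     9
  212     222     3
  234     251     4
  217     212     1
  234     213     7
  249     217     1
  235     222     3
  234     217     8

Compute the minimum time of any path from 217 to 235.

Running Dijkstra from 217:
217: 0
249: 1  (via 217)
212: 1  (via 217)
222: 3  (via 249)
235: 6  (via 222)
Shortest route: 217–249–222–235 = 6 s.

6 s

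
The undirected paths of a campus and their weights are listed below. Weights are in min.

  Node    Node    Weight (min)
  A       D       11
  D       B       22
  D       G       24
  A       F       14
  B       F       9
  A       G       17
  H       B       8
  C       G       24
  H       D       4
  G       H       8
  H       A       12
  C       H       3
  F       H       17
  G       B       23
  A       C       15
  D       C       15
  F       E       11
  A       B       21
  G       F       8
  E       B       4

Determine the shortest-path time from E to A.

Running Dijkstra from E:
E: 0
B: 4  (via E)
F: 11  (via E)
H: 12  (via B)
C: 15  (via H)
D: 16  (via H)
G: 19  (via F)
A: 24  (via H)
Shortest route: E → B → H → A = 24 min.

24 min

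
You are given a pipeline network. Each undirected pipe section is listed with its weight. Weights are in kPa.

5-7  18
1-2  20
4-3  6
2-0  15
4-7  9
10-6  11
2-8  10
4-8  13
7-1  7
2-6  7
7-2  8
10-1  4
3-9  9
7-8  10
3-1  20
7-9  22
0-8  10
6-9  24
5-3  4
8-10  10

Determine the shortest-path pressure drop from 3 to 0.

29 kPa

Enumerating some paths:
3 → 4 → 8 → 0: 6+13+10 = 29
3 → 4 → 7 → 2 → 0: 6+9+8+15 = 38
3 → 4 → 7 → 8 → 0: 6+9+10+10 = 35
The minimum is 29 kPa via 3 → 4 → 8 → 0.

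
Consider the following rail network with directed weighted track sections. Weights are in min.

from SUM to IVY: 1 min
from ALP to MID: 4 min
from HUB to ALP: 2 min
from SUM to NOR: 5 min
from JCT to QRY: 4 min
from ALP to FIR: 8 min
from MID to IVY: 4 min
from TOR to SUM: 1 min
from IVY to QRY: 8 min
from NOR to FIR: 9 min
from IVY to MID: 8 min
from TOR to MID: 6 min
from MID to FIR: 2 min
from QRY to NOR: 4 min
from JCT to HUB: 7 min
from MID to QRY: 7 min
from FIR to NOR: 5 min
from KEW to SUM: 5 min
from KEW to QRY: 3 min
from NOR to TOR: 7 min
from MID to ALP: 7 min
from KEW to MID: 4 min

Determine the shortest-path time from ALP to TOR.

18 min

Enumerating some paths:
ALP–FIR–NOR–TOR: 8+5+7 = 20
ALP–MID–FIR–NOR–TOR: 4+2+5+7 = 18
ALP–MID–IVY–QRY–NOR–TOR: 4+4+8+4+7 = 27
ALP–MID–QRY–NOR–TOR: 4+7+4+7 = 22
The minimum is 18 min via ALP–MID–FIR–NOR–TOR.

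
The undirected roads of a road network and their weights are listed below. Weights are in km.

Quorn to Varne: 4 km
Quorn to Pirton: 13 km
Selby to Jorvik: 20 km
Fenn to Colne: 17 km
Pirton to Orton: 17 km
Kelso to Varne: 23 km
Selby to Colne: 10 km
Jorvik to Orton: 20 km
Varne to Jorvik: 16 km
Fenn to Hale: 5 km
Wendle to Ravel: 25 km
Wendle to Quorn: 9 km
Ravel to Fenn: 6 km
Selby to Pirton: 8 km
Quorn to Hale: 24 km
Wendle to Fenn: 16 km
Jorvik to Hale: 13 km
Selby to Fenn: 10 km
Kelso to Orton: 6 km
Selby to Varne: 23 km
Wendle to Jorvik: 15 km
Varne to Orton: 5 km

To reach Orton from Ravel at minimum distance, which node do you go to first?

Fenn

Compare a few routes:
Ravel - Fenn - Wendle - Quorn - Varne - Orton: 6+16+9+4+5 = 40
Ravel - Fenn - Selby - Pirton - Orton: 6+10+8+17 = 41
Ravel - Wendle - Quorn - Varne - Orton: 25+9+4+5 = 43
The minimum is 40 km via Ravel - Fenn - Wendle - Quorn - Varne - Orton.
So from Ravel the first move is to Fenn.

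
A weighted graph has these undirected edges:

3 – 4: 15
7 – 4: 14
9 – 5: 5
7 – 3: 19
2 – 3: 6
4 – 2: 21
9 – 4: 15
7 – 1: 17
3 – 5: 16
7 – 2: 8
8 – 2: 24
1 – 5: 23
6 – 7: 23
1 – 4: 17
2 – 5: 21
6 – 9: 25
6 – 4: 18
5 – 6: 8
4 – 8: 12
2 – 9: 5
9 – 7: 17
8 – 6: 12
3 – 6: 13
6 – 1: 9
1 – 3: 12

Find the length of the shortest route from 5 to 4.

Enumerating some paths:
5–9–2–4: 5+5+21 = 31
5–6–4: 8+18 = 26
5–9–4: 5+15 = 20
5–9–2–3–4: 5+5+6+15 = 31
The minimum is 20 via 5–9–4.

20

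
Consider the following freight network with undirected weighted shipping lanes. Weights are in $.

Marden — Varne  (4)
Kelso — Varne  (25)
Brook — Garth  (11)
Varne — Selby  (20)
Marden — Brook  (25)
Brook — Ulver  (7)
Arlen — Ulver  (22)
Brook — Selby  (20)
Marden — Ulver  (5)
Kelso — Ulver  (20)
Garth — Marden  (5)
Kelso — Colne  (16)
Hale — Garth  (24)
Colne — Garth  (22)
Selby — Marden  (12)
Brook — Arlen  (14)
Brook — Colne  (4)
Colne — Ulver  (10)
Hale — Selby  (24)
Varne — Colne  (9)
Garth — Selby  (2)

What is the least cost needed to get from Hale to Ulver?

Settle nodes by increasing distance from Hale:
Hale: 0
Garth: 24  (via Hale)
Selby: 24  (via Hale)
Marden: 29  (via Garth)
Varne: 33  (via Marden)
Ulver: 34  (via Marden)
Shortest route: Hale → Garth → Marden → Ulver = $34.

$34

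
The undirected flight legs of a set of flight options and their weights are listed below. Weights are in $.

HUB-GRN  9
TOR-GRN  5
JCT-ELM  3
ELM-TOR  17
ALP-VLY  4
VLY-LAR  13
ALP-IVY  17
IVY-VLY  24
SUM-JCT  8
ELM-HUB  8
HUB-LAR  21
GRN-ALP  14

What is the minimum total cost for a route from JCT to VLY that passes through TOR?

Shortest JCT→TOR: JCT–ELM–TOR = 20
Shortest TOR→VLY: TOR–GRN–ALP–VLY = 23
Total via TOR: 20 + 23 = $43.

$43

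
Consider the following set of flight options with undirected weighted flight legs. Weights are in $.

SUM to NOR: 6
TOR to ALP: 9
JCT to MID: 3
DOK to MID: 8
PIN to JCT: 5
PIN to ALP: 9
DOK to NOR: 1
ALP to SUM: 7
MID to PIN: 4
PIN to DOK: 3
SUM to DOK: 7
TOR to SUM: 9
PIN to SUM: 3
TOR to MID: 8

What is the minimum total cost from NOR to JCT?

Candidate routes:
NOR - DOK - PIN - JCT: 1+3+5 = 9
NOR - DOK - MID - JCT: 1+8+3 = 12
NOR - DOK - PIN - MID - JCT: 1+3+4+3 = 11
The minimum is $9 via NOR - DOK - PIN - JCT.

$9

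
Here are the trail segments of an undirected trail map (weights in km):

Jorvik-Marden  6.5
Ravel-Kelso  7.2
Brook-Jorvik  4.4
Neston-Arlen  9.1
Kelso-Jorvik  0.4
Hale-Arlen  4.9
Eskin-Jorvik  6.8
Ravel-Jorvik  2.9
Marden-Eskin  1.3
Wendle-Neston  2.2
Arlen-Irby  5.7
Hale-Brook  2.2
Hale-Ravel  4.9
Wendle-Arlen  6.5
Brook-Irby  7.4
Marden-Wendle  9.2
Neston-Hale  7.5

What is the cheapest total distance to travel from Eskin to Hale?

Shortest distances from Eskin:
Eskin: 0
Marden: 1.3  (via Eskin)
Jorvik: 6.8  (via Eskin)
Kelso: 7.2  (via Jorvik)
Ravel: 9.7  (via Jorvik)
Wendle: 10.5  (via Marden)
Brook: 11.2  (via Jorvik)
Neston: 12.7  (via Wendle)
Hale: 13.4  (via Brook)
Shortest route: Eskin → Jorvik → Brook → Hale = 13.4 km.

13.4 km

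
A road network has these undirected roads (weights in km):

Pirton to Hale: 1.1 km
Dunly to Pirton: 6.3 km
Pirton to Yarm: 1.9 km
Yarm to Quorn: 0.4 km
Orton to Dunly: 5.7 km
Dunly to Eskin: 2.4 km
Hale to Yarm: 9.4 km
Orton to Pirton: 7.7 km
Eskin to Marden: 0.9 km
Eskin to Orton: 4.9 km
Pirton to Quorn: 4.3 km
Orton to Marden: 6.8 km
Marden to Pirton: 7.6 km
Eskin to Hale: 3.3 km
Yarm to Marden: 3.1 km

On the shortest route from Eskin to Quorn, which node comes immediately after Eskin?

Candidate routes:
Eskin - Marden - Yarm - Quorn: 0.9+3.1+0.4 = 4.4
Eskin - Hale - Pirton - Yarm - Quorn: 3.3+1.1+1.9+0.4 = 6.7
The minimum is 4.4 km via Eskin - Marden - Yarm - Quorn.
So from Eskin the first move is to Marden.

Marden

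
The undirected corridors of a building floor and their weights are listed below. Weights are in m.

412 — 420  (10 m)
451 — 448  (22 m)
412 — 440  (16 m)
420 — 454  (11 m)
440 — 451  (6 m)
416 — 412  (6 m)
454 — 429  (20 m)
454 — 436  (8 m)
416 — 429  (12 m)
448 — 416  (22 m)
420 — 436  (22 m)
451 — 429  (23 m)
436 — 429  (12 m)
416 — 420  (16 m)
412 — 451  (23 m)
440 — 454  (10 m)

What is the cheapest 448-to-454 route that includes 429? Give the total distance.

Best 448 to 429: 448 → 416 → 429 costing 34
Shortest 429→454: 429 → 454 = 20
Total via 429: 34 + 20 = 54 m.

54 m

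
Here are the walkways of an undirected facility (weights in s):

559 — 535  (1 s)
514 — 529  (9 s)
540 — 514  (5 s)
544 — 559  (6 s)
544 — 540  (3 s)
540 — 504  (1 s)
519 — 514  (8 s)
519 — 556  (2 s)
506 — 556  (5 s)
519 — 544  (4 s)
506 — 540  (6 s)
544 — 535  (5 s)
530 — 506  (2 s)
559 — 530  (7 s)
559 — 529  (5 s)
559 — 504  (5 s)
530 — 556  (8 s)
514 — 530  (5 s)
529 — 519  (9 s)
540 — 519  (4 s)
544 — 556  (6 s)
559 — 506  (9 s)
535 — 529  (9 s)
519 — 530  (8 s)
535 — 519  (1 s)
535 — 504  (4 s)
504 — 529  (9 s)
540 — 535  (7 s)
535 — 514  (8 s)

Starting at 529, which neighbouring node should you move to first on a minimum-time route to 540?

504

Candidate routes:
529 → 504 → 540: 9+1 = 10
529 → 559 → 535 → 504 → 540: 5+1+4+1 = 11
529 → 559 → 535 → 519 → 540: 5+1+1+4 = 11
Cheapest is 529 → 504 → 540 at 10 s.
So from 529 the first move is to 504.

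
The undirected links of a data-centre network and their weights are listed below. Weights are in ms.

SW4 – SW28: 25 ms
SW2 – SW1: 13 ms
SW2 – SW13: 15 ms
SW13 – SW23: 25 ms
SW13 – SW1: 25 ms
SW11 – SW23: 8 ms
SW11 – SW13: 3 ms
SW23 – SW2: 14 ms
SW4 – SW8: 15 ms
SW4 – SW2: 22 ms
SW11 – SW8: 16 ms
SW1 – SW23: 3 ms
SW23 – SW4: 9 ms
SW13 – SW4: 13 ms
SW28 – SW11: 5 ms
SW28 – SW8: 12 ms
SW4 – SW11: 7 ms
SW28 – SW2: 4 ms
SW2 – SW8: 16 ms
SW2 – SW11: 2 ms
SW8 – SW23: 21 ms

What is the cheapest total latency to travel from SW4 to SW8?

15 ms

Compare a few routes:
SW4 → SW11 → SW8: 7+16 = 23
SW4 → SW11 → SW2 → SW28 → SW8: 7+2+4+12 = 25
SW4 → SW11 → SW28 → SW8: 7+5+12 = 24
SW4 → SW8: 15 = 15
The minimum is 15 ms via SW4 → SW8.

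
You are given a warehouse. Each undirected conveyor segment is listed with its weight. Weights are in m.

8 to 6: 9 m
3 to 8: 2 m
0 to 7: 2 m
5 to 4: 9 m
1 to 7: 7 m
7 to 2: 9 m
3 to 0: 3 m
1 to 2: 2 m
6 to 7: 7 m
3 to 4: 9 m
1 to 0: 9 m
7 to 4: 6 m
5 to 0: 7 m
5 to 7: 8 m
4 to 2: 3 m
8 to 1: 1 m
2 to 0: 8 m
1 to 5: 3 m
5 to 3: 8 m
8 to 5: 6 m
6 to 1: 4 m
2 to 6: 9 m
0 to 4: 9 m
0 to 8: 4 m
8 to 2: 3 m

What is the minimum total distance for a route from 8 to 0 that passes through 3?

Shortest 8→3: 8 → 3 = 2
Best 3 to 0: 3 → 0 costing 3
Total via 3: 2 + 3 = 5 m.

5 m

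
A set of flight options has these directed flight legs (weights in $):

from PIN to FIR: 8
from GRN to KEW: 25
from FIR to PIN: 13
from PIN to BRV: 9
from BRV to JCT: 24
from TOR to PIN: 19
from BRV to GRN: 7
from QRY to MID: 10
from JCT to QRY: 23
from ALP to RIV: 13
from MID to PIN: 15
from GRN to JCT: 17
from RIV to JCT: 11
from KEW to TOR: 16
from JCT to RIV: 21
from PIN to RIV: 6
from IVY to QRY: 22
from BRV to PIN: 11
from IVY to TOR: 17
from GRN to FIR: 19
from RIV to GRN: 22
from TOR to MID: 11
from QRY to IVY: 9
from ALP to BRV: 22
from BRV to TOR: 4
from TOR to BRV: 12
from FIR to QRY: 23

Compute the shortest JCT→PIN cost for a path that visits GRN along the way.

Shortest JCT→GRN: JCT → RIV → GRN = 43
Shortest GRN→PIN: GRN → FIR → PIN = 32
Total via GRN: 43 + 32 = $75.

$75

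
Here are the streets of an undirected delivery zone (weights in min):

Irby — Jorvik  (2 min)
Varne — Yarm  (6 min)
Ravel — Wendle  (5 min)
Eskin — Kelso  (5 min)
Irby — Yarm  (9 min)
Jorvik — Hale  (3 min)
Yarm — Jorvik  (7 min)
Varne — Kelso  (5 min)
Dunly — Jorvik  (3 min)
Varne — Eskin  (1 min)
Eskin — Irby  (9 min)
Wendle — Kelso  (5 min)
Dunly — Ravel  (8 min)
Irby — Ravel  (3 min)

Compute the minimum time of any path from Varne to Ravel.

13 min

Enumerating some paths:
Varne–Eskin–Kelso–Wendle–Ravel: 1+5+5+5 = 16
Varne–Kelso–Wendle–Ravel: 5+5+5 = 15
Varne–Eskin–Irby–Ravel: 1+9+3 = 13
Cheapest is Varne–Eskin–Irby–Ravel at 13 min.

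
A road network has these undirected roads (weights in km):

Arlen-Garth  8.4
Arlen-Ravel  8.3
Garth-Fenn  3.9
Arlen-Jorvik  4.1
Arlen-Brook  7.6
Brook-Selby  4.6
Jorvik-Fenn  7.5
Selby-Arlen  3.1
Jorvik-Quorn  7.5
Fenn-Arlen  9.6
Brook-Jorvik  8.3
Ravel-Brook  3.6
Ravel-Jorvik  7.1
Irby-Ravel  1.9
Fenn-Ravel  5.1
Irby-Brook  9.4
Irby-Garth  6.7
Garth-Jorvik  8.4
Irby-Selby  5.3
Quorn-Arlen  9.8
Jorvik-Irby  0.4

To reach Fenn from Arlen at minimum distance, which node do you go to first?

Fenn

Compare a few routes:
Arlen–Garth–Fenn: 8.4+3.9 = 12.3
Arlen–Fenn: 9.6 = 9.6
Arlen–Jorvik–Fenn: 4.1+7.5 = 11.6
Arlen–Jorvik–Irby–Ravel–Fenn: 4.1+0.4+1.9+5.1 = 11.5
Cheapest is Arlen–Fenn at 9.6 km.
So from Arlen the first move is to Fenn.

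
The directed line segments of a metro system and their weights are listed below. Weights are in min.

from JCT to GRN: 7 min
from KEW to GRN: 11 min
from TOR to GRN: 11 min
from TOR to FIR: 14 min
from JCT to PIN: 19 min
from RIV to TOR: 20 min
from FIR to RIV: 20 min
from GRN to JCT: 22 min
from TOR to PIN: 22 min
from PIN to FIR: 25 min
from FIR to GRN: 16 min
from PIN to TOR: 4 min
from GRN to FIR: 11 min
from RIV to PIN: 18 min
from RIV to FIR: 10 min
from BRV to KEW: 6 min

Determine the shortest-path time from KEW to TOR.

Candidate routes:
KEW–GRN–FIR–RIV–TOR: 11+11+20+20 = 62
KEW–GRN–JCT–PIN–TOR: 11+22+19+4 = 56
KEW–GRN–FIR–RIV–PIN–TOR: 11+11+20+18+4 = 64
The minimum is 56 min via KEW–GRN–JCT–PIN–TOR.

56 min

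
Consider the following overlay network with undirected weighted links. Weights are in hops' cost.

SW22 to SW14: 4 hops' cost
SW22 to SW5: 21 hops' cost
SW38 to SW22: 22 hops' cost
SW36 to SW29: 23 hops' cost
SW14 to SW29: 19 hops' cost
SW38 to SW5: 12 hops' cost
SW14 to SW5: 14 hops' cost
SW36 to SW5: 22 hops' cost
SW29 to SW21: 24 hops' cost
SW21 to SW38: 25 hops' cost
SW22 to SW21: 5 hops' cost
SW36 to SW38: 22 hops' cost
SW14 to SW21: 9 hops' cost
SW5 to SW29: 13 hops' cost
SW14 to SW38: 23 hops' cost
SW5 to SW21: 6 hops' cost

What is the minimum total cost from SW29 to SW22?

Candidate routes:
SW29–SW5–SW21–SW22: 13+6+5 = 24
SW29–SW14–SW22: 19+4 = 23
SW29–SW21–SW22: 24+5 = 29
The minimum is 23 hops' cost via SW29–SW14–SW22.

23 hops' cost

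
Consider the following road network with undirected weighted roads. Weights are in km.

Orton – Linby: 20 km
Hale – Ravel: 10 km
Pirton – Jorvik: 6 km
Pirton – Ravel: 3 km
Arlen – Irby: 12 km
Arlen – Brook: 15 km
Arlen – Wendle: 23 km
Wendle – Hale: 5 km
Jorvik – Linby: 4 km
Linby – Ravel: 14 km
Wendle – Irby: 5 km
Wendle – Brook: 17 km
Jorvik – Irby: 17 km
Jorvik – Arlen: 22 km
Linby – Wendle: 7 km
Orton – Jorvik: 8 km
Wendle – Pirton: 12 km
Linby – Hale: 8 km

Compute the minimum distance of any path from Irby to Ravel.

Candidate routes:
Irby → Wendle → Linby → Ravel: 5+7+14 = 26
Irby → Wendle → Hale → Ravel: 5+5+10 = 20
Irby → Wendle → Linby → Jorvik → Pirton → Ravel: 5+7+4+6+3 = 25
The minimum is 20 km via Irby → Wendle → Hale → Ravel.

20 km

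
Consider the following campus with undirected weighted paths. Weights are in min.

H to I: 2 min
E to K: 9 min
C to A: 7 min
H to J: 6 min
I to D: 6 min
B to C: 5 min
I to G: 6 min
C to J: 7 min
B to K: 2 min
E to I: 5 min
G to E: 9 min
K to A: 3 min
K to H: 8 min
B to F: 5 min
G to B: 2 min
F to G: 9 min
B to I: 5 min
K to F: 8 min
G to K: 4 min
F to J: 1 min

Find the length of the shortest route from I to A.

Running Dijkstra from I:
I: 0
H: 2  (via I)
B: 5  (via I)
E: 5  (via I)
D: 6  (via I)
G: 6  (via I)
K: 7  (via B)
J: 8  (via H)
F: 9  (via J)
A: 10  (via K)
Shortest route: I → B → K → A = 10 min.

10 min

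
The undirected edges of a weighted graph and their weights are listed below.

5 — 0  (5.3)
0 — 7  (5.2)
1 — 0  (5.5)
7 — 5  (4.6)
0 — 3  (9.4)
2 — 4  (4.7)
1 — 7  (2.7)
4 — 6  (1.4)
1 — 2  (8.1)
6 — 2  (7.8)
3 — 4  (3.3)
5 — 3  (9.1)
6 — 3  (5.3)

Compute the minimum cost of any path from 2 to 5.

15.4

Running Dijkstra from 2:
2: 0
4: 4.7  (via 2)
6: 6.1  (via 4)
3: 8  (via 4)
1: 8.1  (via 2)
7: 10.8  (via 1)
0: 13.6  (via 1)
5: 15.4  (via 7)
Shortest route: 2 → 1 → 7 → 5 = 15.4.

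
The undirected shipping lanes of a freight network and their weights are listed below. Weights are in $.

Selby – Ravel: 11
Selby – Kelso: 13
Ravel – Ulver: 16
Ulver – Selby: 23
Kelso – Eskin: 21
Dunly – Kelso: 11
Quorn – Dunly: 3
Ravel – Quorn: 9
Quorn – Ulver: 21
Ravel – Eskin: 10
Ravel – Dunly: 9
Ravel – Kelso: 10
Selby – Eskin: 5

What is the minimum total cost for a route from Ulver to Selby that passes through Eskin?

$31

Best Ulver to Eskin: Ulver → Ravel → Eskin costing 26
Best Eskin to Selby: Eskin → Selby costing 5
Total via Eskin: 26 + 5 = $31.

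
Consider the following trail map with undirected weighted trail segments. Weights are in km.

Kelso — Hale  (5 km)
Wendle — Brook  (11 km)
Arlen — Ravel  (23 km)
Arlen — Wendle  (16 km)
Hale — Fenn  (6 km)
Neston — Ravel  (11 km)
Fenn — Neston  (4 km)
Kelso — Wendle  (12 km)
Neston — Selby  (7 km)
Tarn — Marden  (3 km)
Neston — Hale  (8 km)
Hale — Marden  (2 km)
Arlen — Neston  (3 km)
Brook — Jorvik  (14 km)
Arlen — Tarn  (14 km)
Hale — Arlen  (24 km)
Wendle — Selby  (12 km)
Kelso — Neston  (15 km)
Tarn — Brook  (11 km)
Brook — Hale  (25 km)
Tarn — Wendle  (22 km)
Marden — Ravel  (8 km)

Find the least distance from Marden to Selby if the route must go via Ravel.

26 km

Best Marden to Ravel: Marden–Ravel costing 8
Best Ravel to Selby: Ravel–Neston–Selby costing 18
Total via Ravel: 8 + 18 = 26 km.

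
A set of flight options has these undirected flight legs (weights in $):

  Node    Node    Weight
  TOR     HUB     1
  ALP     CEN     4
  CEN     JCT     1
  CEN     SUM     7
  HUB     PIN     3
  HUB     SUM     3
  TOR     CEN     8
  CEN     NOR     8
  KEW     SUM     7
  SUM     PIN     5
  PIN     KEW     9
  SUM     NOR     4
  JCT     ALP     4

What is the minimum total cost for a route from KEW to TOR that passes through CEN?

$22

Shortest KEW→CEN: KEW–SUM–CEN = 14
Best CEN to TOR: CEN–TOR costing 8
Total via CEN: 14 + 8 = $22.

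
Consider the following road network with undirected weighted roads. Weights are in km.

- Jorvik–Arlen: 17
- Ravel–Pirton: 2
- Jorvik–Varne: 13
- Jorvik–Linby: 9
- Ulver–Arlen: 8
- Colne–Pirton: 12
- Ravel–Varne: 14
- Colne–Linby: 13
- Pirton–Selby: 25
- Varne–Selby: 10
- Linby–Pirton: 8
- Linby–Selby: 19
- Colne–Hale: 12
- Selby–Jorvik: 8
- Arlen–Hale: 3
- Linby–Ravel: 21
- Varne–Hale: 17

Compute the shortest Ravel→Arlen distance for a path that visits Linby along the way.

Best Ravel to Linby: Ravel–Pirton–Linby costing 10
Shortest Linby→Arlen: Linby–Jorvik–Arlen = 26
Total via Linby: 10 + 26 = 36 km.

36 km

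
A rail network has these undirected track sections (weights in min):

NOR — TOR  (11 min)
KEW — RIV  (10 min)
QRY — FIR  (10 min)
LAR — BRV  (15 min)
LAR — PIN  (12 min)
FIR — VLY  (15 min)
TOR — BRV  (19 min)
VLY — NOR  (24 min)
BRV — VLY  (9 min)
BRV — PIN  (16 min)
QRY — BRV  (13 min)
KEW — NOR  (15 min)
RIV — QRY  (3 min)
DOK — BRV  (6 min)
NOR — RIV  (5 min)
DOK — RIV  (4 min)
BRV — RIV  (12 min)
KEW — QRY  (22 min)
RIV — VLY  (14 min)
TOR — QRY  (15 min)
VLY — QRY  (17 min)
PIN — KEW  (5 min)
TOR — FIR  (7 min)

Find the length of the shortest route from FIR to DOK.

Running Dijkstra from FIR:
FIR: 0
TOR: 7  (via FIR)
QRY: 10  (via FIR)
RIV: 13  (via QRY)
VLY: 15  (via FIR)
DOK: 17  (via RIV)
Shortest route: FIR → QRY → RIV → DOK = 17 min.

17 min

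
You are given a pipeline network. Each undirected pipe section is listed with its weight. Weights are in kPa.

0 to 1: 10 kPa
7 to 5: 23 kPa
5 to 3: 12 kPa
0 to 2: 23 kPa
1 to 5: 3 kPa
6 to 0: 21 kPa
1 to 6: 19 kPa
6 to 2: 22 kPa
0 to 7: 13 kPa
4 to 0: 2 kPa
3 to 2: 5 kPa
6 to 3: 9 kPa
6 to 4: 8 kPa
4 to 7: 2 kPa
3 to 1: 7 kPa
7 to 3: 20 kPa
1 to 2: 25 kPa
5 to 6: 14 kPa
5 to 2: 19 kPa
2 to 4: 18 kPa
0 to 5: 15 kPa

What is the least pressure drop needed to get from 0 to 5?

Compare a few routes:
0 - 1 - 5: 10+3 = 13
0 - 5: 15 = 15
Cheapest is 0 - 1 - 5 at 13 kPa.

13 kPa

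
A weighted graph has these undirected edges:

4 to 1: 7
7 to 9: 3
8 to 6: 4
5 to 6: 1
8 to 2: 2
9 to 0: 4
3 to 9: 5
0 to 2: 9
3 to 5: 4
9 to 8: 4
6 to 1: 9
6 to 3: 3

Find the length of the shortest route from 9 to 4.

Compare a few routes:
9 - 3 - 5 - 6 - 1 - 4: 5+4+1+9+7 = 26
9 - 8 - 6 - 1 - 4: 4+4+9+7 = 24
The minimum is 24 via 9 - 8 - 6 - 1 - 4.

24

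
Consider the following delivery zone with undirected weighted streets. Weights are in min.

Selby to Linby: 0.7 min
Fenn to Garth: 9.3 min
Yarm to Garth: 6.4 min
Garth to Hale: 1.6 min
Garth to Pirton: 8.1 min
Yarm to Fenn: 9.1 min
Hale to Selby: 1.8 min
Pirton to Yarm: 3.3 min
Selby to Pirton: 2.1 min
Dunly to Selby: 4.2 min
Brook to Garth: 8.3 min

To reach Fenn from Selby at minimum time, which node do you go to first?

Hale

Candidate routes:
Selby–Hale–Garth–Fenn: 1.8+1.6+9.3 = 12.7
Selby–Hale–Garth–Yarm–Fenn: 1.8+1.6+6.4+9.1 = 18.9
Selby–Pirton–Yarm–Fenn: 2.1+3.3+9.1 = 14.5
The minimum is 12.7 min via Selby–Hale–Garth–Fenn.
So from Selby the first move is to Hale.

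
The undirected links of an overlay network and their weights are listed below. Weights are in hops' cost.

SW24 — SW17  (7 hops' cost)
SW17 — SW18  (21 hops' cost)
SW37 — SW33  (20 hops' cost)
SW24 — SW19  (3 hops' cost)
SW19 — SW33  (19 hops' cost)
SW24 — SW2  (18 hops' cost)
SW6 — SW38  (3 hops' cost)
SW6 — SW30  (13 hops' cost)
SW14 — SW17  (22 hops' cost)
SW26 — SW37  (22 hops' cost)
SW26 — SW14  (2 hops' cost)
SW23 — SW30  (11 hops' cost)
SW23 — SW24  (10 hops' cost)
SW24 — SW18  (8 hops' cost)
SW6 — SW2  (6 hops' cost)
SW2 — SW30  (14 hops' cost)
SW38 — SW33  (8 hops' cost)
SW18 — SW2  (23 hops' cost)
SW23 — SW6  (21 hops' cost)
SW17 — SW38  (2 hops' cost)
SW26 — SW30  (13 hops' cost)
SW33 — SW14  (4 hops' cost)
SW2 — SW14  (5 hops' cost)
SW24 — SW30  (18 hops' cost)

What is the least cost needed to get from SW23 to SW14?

Candidate routes:
SW23 → SW30 → SW26 → SW14: 11+13+2 = 26
SW23 → SW30 → SW2 → SW14: 11+14+5 = 30
Cheapest is SW23 → SW30 → SW26 → SW14 at 26 hops' cost.

26 hops' cost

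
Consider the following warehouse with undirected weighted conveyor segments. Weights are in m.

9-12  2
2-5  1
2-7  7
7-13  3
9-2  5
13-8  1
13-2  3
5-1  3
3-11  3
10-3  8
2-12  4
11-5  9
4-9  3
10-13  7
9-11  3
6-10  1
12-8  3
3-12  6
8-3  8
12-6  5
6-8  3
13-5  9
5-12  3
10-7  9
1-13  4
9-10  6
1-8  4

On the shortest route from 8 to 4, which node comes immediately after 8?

Enumerating some paths:
8 - 6 - 10 - 9 - 4: 3+1+6+3 = 13
8 - 12 - 9 - 4: 3+2+3 = 8
8 - 13 - 2 - 9 - 4: 1+3+5+3 = 12
Cheapest is 8 - 12 - 9 - 4 at 8 m.
So from 8 the first move is to 12.

12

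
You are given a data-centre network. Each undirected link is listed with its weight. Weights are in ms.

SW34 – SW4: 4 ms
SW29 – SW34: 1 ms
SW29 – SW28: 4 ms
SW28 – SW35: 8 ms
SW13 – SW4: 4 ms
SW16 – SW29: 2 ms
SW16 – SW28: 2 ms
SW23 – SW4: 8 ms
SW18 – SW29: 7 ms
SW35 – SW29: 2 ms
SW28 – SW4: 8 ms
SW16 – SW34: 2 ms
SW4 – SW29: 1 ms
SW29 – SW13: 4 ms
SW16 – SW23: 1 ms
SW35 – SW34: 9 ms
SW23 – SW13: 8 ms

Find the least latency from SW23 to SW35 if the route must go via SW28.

9 ms

Best SW23 to SW28: SW23–SW16–SW28 costing 3
Shortest SW28→SW35: SW28–SW29–SW35 = 6
Total via SW28: 3 + 6 = 9 ms.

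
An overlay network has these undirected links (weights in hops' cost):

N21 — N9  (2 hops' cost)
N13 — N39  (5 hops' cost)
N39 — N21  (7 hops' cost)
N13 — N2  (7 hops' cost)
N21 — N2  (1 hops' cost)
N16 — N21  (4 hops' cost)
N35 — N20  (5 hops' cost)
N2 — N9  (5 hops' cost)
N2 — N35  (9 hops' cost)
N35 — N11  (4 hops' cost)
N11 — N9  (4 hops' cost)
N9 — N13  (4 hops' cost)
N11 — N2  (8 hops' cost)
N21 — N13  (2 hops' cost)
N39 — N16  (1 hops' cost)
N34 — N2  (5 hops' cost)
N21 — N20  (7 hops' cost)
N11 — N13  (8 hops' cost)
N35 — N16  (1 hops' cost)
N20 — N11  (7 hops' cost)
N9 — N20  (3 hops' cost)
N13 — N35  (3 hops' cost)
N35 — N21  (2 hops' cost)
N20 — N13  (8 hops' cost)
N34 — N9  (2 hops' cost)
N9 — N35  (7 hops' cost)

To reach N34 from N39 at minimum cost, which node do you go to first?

Enumerating some paths:
N39–N16–N21–N9–N34: 1+4+2+2 = 9
N39–N16–N35–N21–N9–N34: 1+1+2+2+2 = 8
Cheapest is N39–N16–N35–N21–N9–N34 at 8 hops' cost.
So from N39 the first move is to N16.

N16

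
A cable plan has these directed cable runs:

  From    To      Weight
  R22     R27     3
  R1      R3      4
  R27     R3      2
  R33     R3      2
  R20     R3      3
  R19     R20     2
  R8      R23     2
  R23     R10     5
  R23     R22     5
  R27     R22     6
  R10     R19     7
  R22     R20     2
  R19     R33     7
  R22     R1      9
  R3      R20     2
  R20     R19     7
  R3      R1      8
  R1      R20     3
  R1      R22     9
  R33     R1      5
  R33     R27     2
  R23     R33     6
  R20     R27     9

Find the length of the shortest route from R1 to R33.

17

Candidate routes:
R1 → R22 → R27 → R3 → R20 → R19 → R33: 9+3+2+2+7+7 = 30
R1 → R3 → R20 → R19 → R33: 4+2+7+7 = 20
R1 → R22 → R20 → R19 → R33: 9+2+7+7 = 25
R1 → R20 → R19 → R33: 3+7+7 = 17
Cheapest is R1 → R20 → R19 → R33 at 17.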